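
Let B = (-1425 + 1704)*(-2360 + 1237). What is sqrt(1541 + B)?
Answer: 4*I*sqrt(19486) ≈ 558.37*I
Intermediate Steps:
B = -313317 (B = 279*(-1123) = -313317)
sqrt(1541 + B) = sqrt(1541 - 313317) = sqrt(-311776) = 4*I*sqrt(19486)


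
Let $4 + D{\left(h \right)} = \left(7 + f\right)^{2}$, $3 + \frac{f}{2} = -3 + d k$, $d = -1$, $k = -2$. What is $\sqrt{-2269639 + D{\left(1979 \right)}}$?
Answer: $i \sqrt{2269642} \approx 1506.5 i$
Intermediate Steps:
$f = -8$ ($f = -6 + 2 \left(-3 - -2\right) = -6 + 2 \left(-3 + 2\right) = -6 + 2 \left(-1\right) = -6 - 2 = -8$)
$D{\left(h \right)} = -3$ ($D{\left(h \right)} = -4 + \left(7 - 8\right)^{2} = -4 + \left(-1\right)^{2} = -4 + 1 = -3$)
$\sqrt{-2269639 + D{\left(1979 \right)}} = \sqrt{-2269639 - 3} = \sqrt{-2269642} = i \sqrt{2269642}$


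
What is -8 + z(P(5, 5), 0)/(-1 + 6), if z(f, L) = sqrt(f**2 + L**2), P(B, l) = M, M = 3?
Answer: -37/5 ≈ -7.4000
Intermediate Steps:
P(B, l) = 3
z(f, L) = sqrt(L**2 + f**2)
-8 + z(P(5, 5), 0)/(-1 + 6) = -8 + sqrt(0**2 + 3**2)/(-1 + 6) = -8 + sqrt(0 + 9)/5 = -8 + sqrt(9)*(1/5) = -8 + 3*(1/5) = -8 + 3/5 = -37/5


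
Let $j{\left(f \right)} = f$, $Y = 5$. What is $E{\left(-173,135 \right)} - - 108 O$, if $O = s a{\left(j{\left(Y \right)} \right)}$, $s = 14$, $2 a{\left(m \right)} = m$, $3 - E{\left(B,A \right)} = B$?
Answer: $3956$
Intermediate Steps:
$E{\left(B,A \right)} = 3 - B$
$a{\left(m \right)} = \frac{m}{2}$
$O = 35$ ($O = 14 \cdot \frac{1}{2} \cdot 5 = 14 \cdot \frac{5}{2} = 35$)
$E{\left(-173,135 \right)} - - 108 O = \left(3 - -173\right) - \left(-108\right) 35 = \left(3 + 173\right) - -3780 = 176 + 3780 = 3956$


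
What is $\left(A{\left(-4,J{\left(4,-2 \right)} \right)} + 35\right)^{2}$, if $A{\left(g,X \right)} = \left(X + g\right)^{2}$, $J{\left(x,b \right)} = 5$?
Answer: $1296$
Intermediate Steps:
$\left(A{\left(-4,J{\left(4,-2 \right)} \right)} + 35\right)^{2} = \left(\left(5 - 4\right)^{2} + 35\right)^{2} = \left(1^{2} + 35\right)^{2} = \left(1 + 35\right)^{2} = 36^{2} = 1296$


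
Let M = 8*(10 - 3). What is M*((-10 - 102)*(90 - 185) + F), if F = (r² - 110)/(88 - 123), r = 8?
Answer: 2979568/5 ≈ 5.9591e+5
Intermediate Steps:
F = 46/35 (F = (8² - 110)/(88 - 123) = (64 - 110)/(-35) = -46*(-1/35) = 46/35 ≈ 1.3143)
M = 56 (M = 8*7 = 56)
M*((-10 - 102)*(90 - 185) + F) = 56*((-10 - 102)*(90 - 185) + 46/35) = 56*(-112*(-95) + 46/35) = 56*(10640 + 46/35) = 56*(372446/35) = 2979568/5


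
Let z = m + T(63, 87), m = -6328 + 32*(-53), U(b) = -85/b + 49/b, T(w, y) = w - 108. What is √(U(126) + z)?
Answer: I*√395395/7 ≈ 89.829*I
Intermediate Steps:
T(w, y) = -108 + w
U(b) = -36/b
m = -8024 (m = -6328 - 1696 = -8024)
z = -8069 (z = -8024 + (-108 + 63) = -8024 - 45 = -8069)
√(U(126) + z) = √(-36/126 - 8069) = √(-36*1/126 - 8069) = √(-2/7 - 8069) = √(-56485/7) = I*√395395/7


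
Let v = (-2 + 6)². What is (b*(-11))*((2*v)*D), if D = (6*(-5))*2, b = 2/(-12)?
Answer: -3520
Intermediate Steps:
b = -⅙ (b = 2*(-1/12) = -⅙ ≈ -0.16667)
D = -60 (D = -30*2 = -60)
v = 16 (v = 4² = 16)
(b*(-11))*((2*v)*D) = (-⅙*(-11))*((2*16)*(-60)) = 11*(32*(-60))/6 = (11/6)*(-1920) = -3520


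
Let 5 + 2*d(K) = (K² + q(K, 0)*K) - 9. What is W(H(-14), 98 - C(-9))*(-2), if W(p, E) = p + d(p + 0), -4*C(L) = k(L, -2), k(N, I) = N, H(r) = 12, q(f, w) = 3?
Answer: -190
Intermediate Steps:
C(L) = -L/4
d(K) = -7 + K²/2 + 3*K/2 (d(K) = -5/2 + ((K² + 3*K) - 9)/2 = -5/2 + (-9 + K² + 3*K)/2 = -5/2 + (-9/2 + K²/2 + 3*K/2) = -7 + K²/2 + 3*K/2)
W(p, E) = -7 + p²/2 + 5*p/2 (W(p, E) = p + (-7 + (p + 0)²/2 + 3*(p + 0)/2) = p + (-7 + p²/2 + 3*p/2) = -7 + p²/2 + 5*p/2)
W(H(-14), 98 - C(-9))*(-2) = (-7 + (½)*12² + (5/2)*12)*(-2) = (-7 + (½)*144 + 30)*(-2) = (-7 + 72 + 30)*(-2) = 95*(-2) = -190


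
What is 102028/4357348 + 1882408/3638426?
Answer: 97426455249/180157821071 ≈ 0.54078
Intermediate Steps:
102028/4357348 + 1882408/3638426 = 102028*(1/4357348) + 1882408*(1/3638426) = 25507/1089337 + 85564/165383 = 97426455249/180157821071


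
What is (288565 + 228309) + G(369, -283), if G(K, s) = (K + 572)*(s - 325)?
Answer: -55254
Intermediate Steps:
G(K, s) = (-325 + s)*(572 + K) (G(K, s) = (572 + K)*(-325 + s) = (-325 + s)*(572 + K))
(288565 + 228309) + G(369, -283) = (288565 + 228309) + (-185900 - 325*369 + 572*(-283) + 369*(-283)) = 516874 + (-185900 - 119925 - 161876 - 104427) = 516874 - 572128 = -55254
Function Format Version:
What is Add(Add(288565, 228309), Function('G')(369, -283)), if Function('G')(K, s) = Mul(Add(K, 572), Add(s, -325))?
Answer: -55254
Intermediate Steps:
Function('G')(K, s) = Mul(Add(-325, s), Add(572, K)) (Function('G')(K, s) = Mul(Add(572, K), Add(-325, s)) = Mul(Add(-325, s), Add(572, K)))
Add(Add(288565, 228309), Function('G')(369, -283)) = Add(Add(288565, 228309), Add(-185900, Mul(-325, 369), Mul(572, -283), Mul(369, -283))) = Add(516874, Add(-185900, -119925, -161876, -104427)) = Add(516874, -572128) = -55254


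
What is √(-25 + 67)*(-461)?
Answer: -461*√42 ≈ -2987.6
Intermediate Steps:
√(-25 + 67)*(-461) = √42*(-461) = -461*√42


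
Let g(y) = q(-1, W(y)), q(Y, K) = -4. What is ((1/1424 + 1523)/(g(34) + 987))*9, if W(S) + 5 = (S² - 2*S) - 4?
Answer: 19518777/1399792 ≈ 13.944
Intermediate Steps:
W(S) = -9 + S² - 2*S (W(S) = -5 + ((S² - 2*S) - 4) = -5 + (-4 + S² - 2*S) = -9 + S² - 2*S)
g(y) = -4
((1/1424 + 1523)/(g(34) + 987))*9 = ((1/1424 + 1523)/(-4 + 987))*9 = ((1/1424 + 1523)/983)*9 = ((2168753/1424)*(1/983))*9 = (2168753/1399792)*9 = 19518777/1399792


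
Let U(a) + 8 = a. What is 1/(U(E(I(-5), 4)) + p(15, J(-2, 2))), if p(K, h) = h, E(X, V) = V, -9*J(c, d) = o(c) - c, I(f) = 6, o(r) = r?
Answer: -¼ ≈ -0.25000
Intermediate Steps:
J(c, d) = 0 (J(c, d) = -(c - c)/9 = -⅑*0 = 0)
U(a) = -8 + a
1/(U(E(I(-5), 4)) + p(15, J(-2, 2))) = 1/((-8 + 4) + 0) = 1/(-4 + 0) = 1/(-4) = -¼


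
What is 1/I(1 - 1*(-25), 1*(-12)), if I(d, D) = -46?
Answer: -1/46 ≈ -0.021739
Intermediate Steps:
1/I(1 - 1*(-25), 1*(-12)) = 1/(-46) = -1/46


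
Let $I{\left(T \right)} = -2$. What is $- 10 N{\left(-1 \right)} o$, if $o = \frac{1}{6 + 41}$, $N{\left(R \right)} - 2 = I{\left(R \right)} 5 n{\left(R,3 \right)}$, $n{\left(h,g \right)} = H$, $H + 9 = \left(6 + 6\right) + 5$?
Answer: $\frac{780}{47} \approx 16.596$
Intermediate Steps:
$H = 8$ ($H = -9 + \left(\left(6 + 6\right) + 5\right) = -9 + \left(12 + 5\right) = -9 + 17 = 8$)
$n{\left(h,g \right)} = 8$
$N{\left(R \right)} = -78$ ($N{\left(R \right)} = 2 + \left(-2\right) 5 \cdot 8 = 2 - 80 = -78$)
$o = \frac{1}{47} \approx 0.021277$
$- 10 N{\left(-1 \right)} o = \left(-10\right) \left(-78\right) \frac{1}{47} = 780 \cdot \frac{1}{47} = \frac{780}{47}$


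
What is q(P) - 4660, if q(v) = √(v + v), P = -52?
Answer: -4660 + 2*I*√26 ≈ -4660.0 + 10.198*I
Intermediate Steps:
q(v) = √2*√v (q(v) = √(2*v) = √2*√v)
q(P) - 4660 = √2*√(-52) - 4660 = √2*(2*I*√13) - 4660 = 2*I*√26 - 4660 = -4660 + 2*I*√26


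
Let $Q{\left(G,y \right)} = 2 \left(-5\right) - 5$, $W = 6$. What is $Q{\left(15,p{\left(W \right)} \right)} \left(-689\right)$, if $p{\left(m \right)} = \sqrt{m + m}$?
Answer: $10335$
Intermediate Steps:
$p{\left(m \right)} = \sqrt{2} \sqrt{m}$ ($p{\left(m \right)} = \sqrt{2 m} = \sqrt{2} \sqrt{m}$)
$Q{\left(G,y \right)} = -15$ ($Q{\left(G,y \right)} = -10 - 5 = -15$)
$Q{\left(15,p{\left(W \right)} \right)} \left(-689\right) = \left(-15\right) \left(-689\right) = 10335$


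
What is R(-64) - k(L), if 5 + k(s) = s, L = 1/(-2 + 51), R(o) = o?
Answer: -2892/49 ≈ -59.020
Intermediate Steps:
L = 1/49 ≈ 0.020408
k(s) = -5 + s
R(-64) - k(L) = -64 - (-5 + 1/49) = -64 - 1*(-244/49) = -64 + 244/49 = -2892/49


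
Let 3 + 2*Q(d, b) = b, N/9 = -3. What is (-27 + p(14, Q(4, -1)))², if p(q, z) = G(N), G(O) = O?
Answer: 2916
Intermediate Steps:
N = -27 (N = 9*(-3) = -27)
Q(d, b) = -3/2 + b/2
p(q, z) = -27
(-27 + p(14, Q(4, -1)))² = (-27 - 27)² = (-54)² = 2916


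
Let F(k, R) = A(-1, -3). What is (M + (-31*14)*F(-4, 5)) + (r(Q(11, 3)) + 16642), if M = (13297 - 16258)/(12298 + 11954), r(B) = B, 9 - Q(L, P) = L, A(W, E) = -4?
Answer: 3160651/172 ≈ 18376.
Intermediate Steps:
F(k, R) = -4
Q(L, P) = 9 - L
M = -21/172 (M = -2961/24252 = -2961*1/24252 = -21/172 ≈ -0.12209)
(M + (-31*14)*F(-4, 5)) + (r(Q(11, 3)) + 16642) = (-21/172 - 31*14*(-4)) + ((9 - 1*11) + 16642) = (-21/172 - 434*(-4)) + ((9 - 11) + 16642) = (-21/172 + 1736) + (-2 + 16642) = 298571/172 + 16640 = 3160651/172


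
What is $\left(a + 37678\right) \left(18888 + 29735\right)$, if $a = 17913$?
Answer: $2703001193$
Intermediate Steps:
$\left(a + 37678\right) \left(18888 + 29735\right) = \left(17913 + 37678\right) \left(18888 + 29735\right) = 55591 \cdot 48623 = 2703001193$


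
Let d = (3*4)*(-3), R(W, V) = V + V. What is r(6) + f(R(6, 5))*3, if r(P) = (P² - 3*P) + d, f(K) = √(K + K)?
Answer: -18 + 6*√5 ≈ -4.5836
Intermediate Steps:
R(W, V) = 2*V
f(K) = √2*√K (f(K) = √(2*K) = √2*√K)
d = -36 (d = 12*(-3) = -36)
r(P) = -36 + P² - 3*P (r(P) = (P² - 3*P) - 36 = -36 + P² - 3*P)
r(6) + f(R(6, 5))*3 = (-36 + 6² - 3*6) + (√2*√(2*5))*3 = (-36 + 36 - 18) + (√2*√10)*3 = -18 + (2*√5)*3 = -18 + 6*√5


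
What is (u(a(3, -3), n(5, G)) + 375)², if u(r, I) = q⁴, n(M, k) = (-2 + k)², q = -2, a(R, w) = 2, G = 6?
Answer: 152881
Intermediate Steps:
u(r, I) = 16 (u(r, I) = (-2)⁴ = 16)
(u(a(3, -3), n(5, G)) + 375)² = (16 + 375)² = 391² = 152881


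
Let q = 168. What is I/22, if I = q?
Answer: 84/11 ≈ 7.6364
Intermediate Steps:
I = 168
I/22 = 168/22 = 168*(1/22) = 84/11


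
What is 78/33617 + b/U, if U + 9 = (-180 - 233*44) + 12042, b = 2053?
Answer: 69140579/53820817 ≈ 1.2846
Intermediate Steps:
U = 1601 (U = -9 + ((-180 - 233*44) + 12042) = -9 + ((-180 - 10252) + 12042) = -9 + (-10432 + 12042) = -9 + 1610 = 1601)
78/33617 + b/U = 78/33617 + 2053/1601 = 69140579/53820817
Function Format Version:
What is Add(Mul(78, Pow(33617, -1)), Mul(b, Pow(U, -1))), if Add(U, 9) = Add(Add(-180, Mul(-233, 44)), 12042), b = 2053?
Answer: Rational(69140579, 53820817) ≈ 1.2846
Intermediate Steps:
U = 1601 (U = Add(-9, Add(Add(-180, Mul(-233, 44)), 12042)) = Add(-9, Add(Add(-180, -10252), 12042)) = Add(-9, Add(-10432, 12042)) = Add(-9, 1610) = 1601)
Add(Mul(78, Pow(33617, -1)), Mul(b, Pow(U, -1))) = Add(Mul(78, Pow(33617, -1)), Mul(2053, Pow(1601, -1))) = Add(Mul(78, Rational(1, 33617)), Mul(2053, Rational(1, 1601))) = Add(Rational(78, 33617), Rational(2053, 1601)) = Rational(69140579, 53820817)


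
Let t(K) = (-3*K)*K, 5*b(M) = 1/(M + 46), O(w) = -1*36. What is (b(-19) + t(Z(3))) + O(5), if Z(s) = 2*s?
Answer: -19439/135 ≈ -143.99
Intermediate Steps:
O(w) = -36
b(M) = 1/(5*(46 + M)) (b(M) = 1/(5*(M + 46)) = 1/(5*(46 + M)))
t(K) = -3*K²
(b(-19) + t(Z(3))) + O(5) = (1/(5*(46 - 19)) - 3*(2*3)²) - 36 = ((⅕)/27 - 3*6²) - 36 = ((⅕)*(1/27) - 3*36) - 36 = (1/135 - 108) - 36 = -14579/135 - 36 = -19439/135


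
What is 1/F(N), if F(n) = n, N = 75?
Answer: 1/75 ≈ 0.013333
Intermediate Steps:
1/F(N) = 1/75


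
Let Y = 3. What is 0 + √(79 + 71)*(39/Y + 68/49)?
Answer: 3525*√6/49 ≈ 176.21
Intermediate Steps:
0 + √(79 + 71)*(39/Y + 68/49) = 0 + √(79 + 71)*(39/3 + 68/49) = 0 + √150*(39*(⅓) + 68*(1/49)) = 0 + (5*√6)*(13 + 68/49) = 0 + (5*√6)*(705/49) = 0 + 3525*√6/49 = 3525*√6/49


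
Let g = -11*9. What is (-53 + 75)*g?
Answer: -2178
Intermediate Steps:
g = -99
(-53 + 75)*g = (-53 + 75)*(-99) = 22*(-99) = -2178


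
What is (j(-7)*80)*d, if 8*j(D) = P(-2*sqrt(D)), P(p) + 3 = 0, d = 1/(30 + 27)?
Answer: -10/19 ≈ -0.52632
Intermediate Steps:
d = 1/57 ≈ 0.017544
P(p) = -3 (P(p) = -3 + 0 = -3)
j(D) = -3/8 (j(D) = (1/8)*(-3) = -3/8)
(j(-7)*80)*d = -3/8*80*(1/57) = -30*1/57 = -10/19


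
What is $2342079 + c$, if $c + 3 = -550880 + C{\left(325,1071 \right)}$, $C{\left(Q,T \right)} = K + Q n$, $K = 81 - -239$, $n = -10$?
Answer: $1788266$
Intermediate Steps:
$K = 320$ ($K = 81 + 239 = 320$)
$C{\left(Q,T \right)} = 320 - 10 Q$ ($C{\left(Q,T \right)} = 320 + Q \left(-10\right) = 320 - 10 Q$)
$c = -553813$ ($c = -3 + \left(-550880 + \left(320 - 3250\right)\right) = -3 - 553810 = -553813$)
$2342079 + c = 2342079 - 553813 = 1788266$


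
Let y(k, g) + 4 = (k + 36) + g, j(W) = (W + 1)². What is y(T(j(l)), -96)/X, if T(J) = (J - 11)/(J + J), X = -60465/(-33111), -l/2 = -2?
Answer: -17581941/503875 ≈ -34.893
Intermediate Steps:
l = 4 (l = -2*(-2) = 4)
X = 20155/11037 (X = -60465*(-1/33111) = 20155/11037 ≈ 1.8261)
j(W) = (1 + W)²
T(J) = (-11 + J)/(2*J) (T(J) = (-11 + J)/((2*J)) = (-11 + J)*(1/(2*J)) = (-11 + J)/(2*J))
y(k, g) = 32 + g + k (y(k, g) = -4 + ((k + 36) + g) = -4 + ((36 + k) + g) = -4 + (36 + g + k) = 32 + g + k)
y(T(j(l)), -96)/X = (32 - 96 + (-11 + (1 + 4)²)/(2*((1 + 4)²)))/(20155/11037) = (32 - 96 + (-11 + 5²)/(2*(5²)))*(11037/20155) = (32 - 96 + (½)*(-11 + 25)/25)*(11037/20155) = (32 - 96 + (½)*(1/25)*14)*(11037/20155) = (32 - 96 + 7/25)*(11037/20155) = -1593/25*11037/20155 = -17581941/503875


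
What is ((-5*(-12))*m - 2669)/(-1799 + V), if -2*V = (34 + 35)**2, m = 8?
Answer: 4378/8359 ≈ 0.52375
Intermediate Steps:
V = -4761/2 (V = -(34 + 35)**2/2 = -1/2*69**2 = -1/2*4761 = -4761/2 ≈ -2380.5)
((-5*(-12))*m - 2669)/(-1799 + V) = (-5*(-12)*8 - 2669)/(-1799 - 4761/2) = (60*8 - 2669)/(-8359/2) = (480 - 2669)*(-2/8359) = -2189*(-2/8359) = 4378/8359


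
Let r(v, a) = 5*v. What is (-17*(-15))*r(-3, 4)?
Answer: -3825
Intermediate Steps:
(-17*(-15))*r(-3, 4) = (-17*(-15))*(5*(-3)) = 255*(-15) = -3825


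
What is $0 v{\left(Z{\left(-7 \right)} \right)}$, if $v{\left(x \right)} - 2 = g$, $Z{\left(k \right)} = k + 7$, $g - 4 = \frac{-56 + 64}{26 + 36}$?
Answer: $0$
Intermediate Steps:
$g = \frac{128}{31}$ ($g = 4 + \frac{-56 + 64}{26 + 36} = 4 + \frac{8}{62} = 4 + 8 \cdot \frac{1}{62} = 4 + \frac{4}{31} = \frac{128}{31} \approx 4.129$)
$Z{\left(k \right)} = 7 + k$
$v{\left(x \right)} = \frac{190}{31}$ ($v{\left(x \right)} = 2 + \frac{128}{31} = \frac{190}{31}$)
$0 v{\left(Z{\left(-7 \right)} \right)} = 0 \cdot \frac{190}{31} = 0$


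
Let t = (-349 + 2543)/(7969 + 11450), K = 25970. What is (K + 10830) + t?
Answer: 714621394/19419 ≈ 36800.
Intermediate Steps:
t = 2194/19419 ≈ 0.11298
(K + 10830) + t = (25970 + 10830) + 2194/19419 = 36800 + 2194/19419 = 714621394/19419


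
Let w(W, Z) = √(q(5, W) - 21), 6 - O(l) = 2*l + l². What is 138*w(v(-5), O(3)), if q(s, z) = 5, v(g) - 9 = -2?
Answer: 552*I ≈ 552.0*I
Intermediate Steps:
v(g) = 7 (v(g) = 9 - 2 = 7)
O(l) = 6 - l² - 2*l (O(l) = 6 - (2*l + l²) = 6 - (l² + 2*l) = 6 + (-l² - 2*l) = 6 - l² - 2*l)
w(W, Z) = 4*I (w(W, Z) = √(5 - 21) = √(-16) = 4*I)
138*w(v(-5), O(3)) = 138*(4*I) = 552*I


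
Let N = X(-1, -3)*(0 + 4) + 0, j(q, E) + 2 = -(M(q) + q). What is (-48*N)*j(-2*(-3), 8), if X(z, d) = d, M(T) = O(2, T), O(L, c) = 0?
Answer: -4608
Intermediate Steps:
M(T) = 0
j(q, E) = -2 - q (j(q, E) = -2 - (0 + q) = -2 - q)
N = -12 (N = -3*(0 + 4) + 0 = -3*4 + 0 = -12 + 0 = -12)
(-48*N)*j(-2*(-3), 8) = (-48*(-12))*(-2 - (-2)*(-3)) = 576*(-2 - 1*6) = 576*(-2 - 6) = 576*(-8) = -4608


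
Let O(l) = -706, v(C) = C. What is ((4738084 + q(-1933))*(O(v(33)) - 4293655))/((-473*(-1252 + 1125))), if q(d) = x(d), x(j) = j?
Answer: -20338742144511/60071 ≈ -3.3858e+8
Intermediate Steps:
q(d) = d
((4738084 + q(-1933))*(O(v(33)) - 4293655))/((-473*(-1252 + 1125))) = ((4738084 - 1933)*(-706 - 4293655))/((-473*(-1252 + 1125))) = (4736151*(-4294361))/((-473*(-127))) = -20338742144511/60071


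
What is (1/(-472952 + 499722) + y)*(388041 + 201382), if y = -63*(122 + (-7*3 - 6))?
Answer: -94436438864927/26770 ≈ -3.5277e+9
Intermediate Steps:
y = -5985 (y = -63*(122 + (-21 - 6)) = -63*(122 - 27) = -63*95 = -5985)
(1/(-472952 + 499722) + y)*(388041 + 201382) = (1/(-472952 + 499722) - 5985)*(388041 + 201382) = (1/26770 - 5985)*589423 = -160218449/26770*589423 = -94436438864927/26770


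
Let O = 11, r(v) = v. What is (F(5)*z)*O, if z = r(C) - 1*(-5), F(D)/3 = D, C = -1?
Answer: 660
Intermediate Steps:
F(D) = 3*D
z = 4 (z = -1 - 1*(-5) = -1 + 5 = 4)
(F(5)*z)*O = ((3*5)*4)*11 = (15*4)*11 = 60*11 = 660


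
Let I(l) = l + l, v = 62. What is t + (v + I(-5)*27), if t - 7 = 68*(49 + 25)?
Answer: 4831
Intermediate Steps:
I(l) = 2*l
t = 5039 (t = 7 + 68*(49 + 25) = 7 + 68*74 = 7 + 5032 = 5039)
t + (v + I(-5)*27) = 5039 + (62 + (2*(-5))*27) = 5039 + (62 - 10*27) = 5039 + (62 - 270) = 5039 - 208 = 4831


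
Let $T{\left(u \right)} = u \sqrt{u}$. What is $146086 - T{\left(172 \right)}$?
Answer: $146086 - 344 \sqrt{43} \approx 1.4383 \cdot 10^{5}$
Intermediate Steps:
$T{\left(u \right)} = u^{\frac{3}{2}}$
$146086 - T{\left(172 \right)} = 146086 - 172^{\frac{3}{2}} = 146086 - 344 \sqrt{43}$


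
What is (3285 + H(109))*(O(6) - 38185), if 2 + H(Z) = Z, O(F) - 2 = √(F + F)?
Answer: -129516736 + 6784*√3 ≈ -1.2951e+8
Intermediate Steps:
O(F) = 2 + √2*√F (O(F) = 2 + √(F + F) = 2 + √(2*F) = 2 + √2*√F)
H(Z) = -2 + Z
(3285 + H(109))*(O(6) - 38185) = (3285 + (-2 + 109))*((2 + √2*√6) - 38185) = (3285 + 107)*((2 + 2*√3) - 38185) = 3392*(-38183 + 2*√3) = -129516736 + 6784*√3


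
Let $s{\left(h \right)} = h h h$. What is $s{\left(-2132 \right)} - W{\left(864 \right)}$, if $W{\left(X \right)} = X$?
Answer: $-9690844832$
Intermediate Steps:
$s{\left(h \right)} = h^{3}$ ($s{\left(h \right)} = h^{2} h = h^{3}$)
$s{\left(-2132 \right)} - W{\left(864 \right)} = \left(-2132\right)^{3} - 864 = -9690843968 - 864 = -9690844832$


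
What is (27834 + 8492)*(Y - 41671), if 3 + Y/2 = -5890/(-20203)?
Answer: -30586079736226/20203 ≈ -1.5139e+9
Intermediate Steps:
Y = -109438/20203 (Y = -6 + 2*(-5890/(-20203)) = -6 + 2*(-5890*(-1/20203)) = -6 + 2*(5890/20203) = -6 + 11780/20203 = -109438/20203 ≈ -5.4169)
(27834 + 8492)*(Y - 41671) = (27834 + 8492)*(-109438/20203 - 41671) = 36326*(-841988651/20203) = -30586079736226/20203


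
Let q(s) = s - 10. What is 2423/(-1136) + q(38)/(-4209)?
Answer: -10230215/4781424 ≈ -2.1396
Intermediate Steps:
q(s) = -10 + s
2423/(-1136) + q(38)/(-4209) = 2423/(-1136) + (-10 + 38)/(-4209) = 2423*(-1/1136) + 28*(-1/4209) = -2423/1136 - 28/4209 = -10230215/4781424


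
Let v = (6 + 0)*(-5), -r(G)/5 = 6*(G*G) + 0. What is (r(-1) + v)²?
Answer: 3600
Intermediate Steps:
r(G) = -30*G² (r(G) = -5*(6*(G*G) + 0) = -5*(6*G² + 0) = -30*G²)
v = -30 (v = 6*(-5) = -30)
(r(-1) + v)² = (-30*(-1)² - 30)² = (-30*1 - 30)² = (-30 - 30)² = (-60)² = 3600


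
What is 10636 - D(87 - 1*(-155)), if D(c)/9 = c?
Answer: 8458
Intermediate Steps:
D(c) = 9*c
10636 - D(87 - 1*(-155)) = 10636 - 9*(87 - 1*(-155)) = 10636 - 9*(87 + 155) = 10636 - 9*242 = 10636 - 1*2178 = 10636 - 2178 = 8458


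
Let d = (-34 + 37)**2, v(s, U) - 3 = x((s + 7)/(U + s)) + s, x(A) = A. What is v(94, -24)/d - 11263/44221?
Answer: 99210407/9286410 ≈ 10.683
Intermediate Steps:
v(s, U) = 3 + s + (7 + s)/(U + s) (v(s, U) = 3 + ((s + 7)/(U + s) + s) = 3 + ((7 + s)/(U + s) + s) = 3 + (s + (7 + s)/(U + s)) = 3 + s + (7 + s)/(U + s))
d = 9 (d = 3**2 = 9)
v(94, -24)/d - 11263/44221 = ((7 + 94 + (3 + 94)*(-24 + 94))/(-24 + 94))/9 - 11263/44221 = ((7 + 94 + 97*70)/70)*(1/9) - 11263*1/44221 = ((7 + 94 + 6790)/70)*(1/9) - 11263/44221 = ((1/70)*6891)*(1/9) - 11263/44221 = (6891/70)*(1/9) - 11263/44221 = 2297/210 - 11263/44221 = 99210407/9286410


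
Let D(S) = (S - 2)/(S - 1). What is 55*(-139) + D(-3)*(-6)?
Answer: -15305/2 ≈ -7652.5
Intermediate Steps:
D(S) = (-2 + S)/(-1 + S)
55*(-139) + D(-3)*(-6) = 55*(-139) + ((-2 - 3)/(-1 - 3))*(-6) = -7645 + (-5/(-4))*(-6) = -7645 - ¼*(-5)*(-6) = -7645 + (5/4)*(-6) = -7645 - 15/2 = -15305/2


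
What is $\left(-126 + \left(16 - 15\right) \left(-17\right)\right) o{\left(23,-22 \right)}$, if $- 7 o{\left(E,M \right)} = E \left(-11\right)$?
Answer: $- \frac{36179}{7} \approx -5168.4$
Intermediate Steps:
$o{\left(E,M \right)} = \frac{11 E}{7}$ ($o{\left(E,M \right)} = - \frac{E \left(-11\right)}{7} = - \frac{\left(-11\right) E}{7} = \frac{11 E}{7}$)
$\left(-126 + \left(16 - 15\right) \left(-17\right)\right) o{\left(23,-22 \right)} = \left(-126 + \left(16 - 15\right) \left(-17\right)\right) \frac{11}{7} \cdot 23 = \left(-126 + 1 \left(-17\right)\right) \frac{253}{7} = \left(-126 - 17\right) \frac{253}{7} = \left(-143\right) \frac{253}{7} = - \frac{36179}{7}$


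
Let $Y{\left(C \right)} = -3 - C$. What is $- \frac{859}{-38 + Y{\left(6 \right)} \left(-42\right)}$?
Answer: $- \frac{859}{340} \approx -2.5265$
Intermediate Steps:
$- \frac{859}{-38 + Y{\left(6 \right)} \left(-42\right)} = - \frac{859}{-38 + \left(-3 - 6\right) \left(-42\right)} = - \frac{859}{-38 - -378} = - \frac{859}{-38 + 378} = - \frac{859}{340}$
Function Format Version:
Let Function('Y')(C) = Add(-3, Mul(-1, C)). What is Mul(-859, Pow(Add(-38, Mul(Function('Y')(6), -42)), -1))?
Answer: Rational(-859, 340) ≈ -2.5265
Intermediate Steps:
Mul(-859, Pow(Add(-38, Mul(Function('Y')(6), -42)), -1)) = Mul(-859, Pow(Add(-38, Mul(Add(-3, Mul(-1, 6)), -42)), -1)) = Mul(-859, Pow(Add(-38, Mul(Add(-3, -6), -42)), -1)) = Mul(-859, Pow(Add(-38, Mul(-9, -42)), -1)) = Mul(-859, Pow(Add(-38, 378), -1)) = Mul(-859, Pow(340, -1)) = Mul(-859, Rational(1, 340)) = Rational(-859, 340)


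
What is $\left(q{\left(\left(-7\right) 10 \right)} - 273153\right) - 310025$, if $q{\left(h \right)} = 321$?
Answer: $-582857$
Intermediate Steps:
$\left(q{\left(\left(-7\right) 10 \right)} - 273153\right) - 310025 = \left(321 - 273153\right) - 310025 = -272832 - 310025 = -582857$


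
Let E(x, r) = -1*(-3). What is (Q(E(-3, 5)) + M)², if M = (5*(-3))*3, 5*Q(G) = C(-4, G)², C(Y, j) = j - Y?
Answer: 30976/25 ≈ 1239.0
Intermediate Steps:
E(x, r) = 3
Q(G) = (4 + G)²/5 (Q(G) = (G - 1*(-4))²/5 = (G + 4)²/5 = (4 + G)²/5)
M = -45 (M = -15*3 = -45)
(Q(E(-3, 5)) + M)² = ((4 + 3)²/5 - 45)² = ((⅕)*7² - 45)² = ((⅕)*49 - 45)² = (49/5 - 45)² = (-176/5)² = 30976/25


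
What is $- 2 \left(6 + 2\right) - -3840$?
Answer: $3824$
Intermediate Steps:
$- 2 \left(6 + 2\right) - -3840 = \left(-2\right) 8 + 3840 = -16 + 3840 = 3824$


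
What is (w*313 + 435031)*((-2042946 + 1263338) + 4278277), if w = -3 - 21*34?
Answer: 736854678090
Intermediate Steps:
w = -717 (w = -3 - 714 = -717)
(w*313 + 435031)*((-2042946 + 1263338) + 4278277) = (-717*313 + 435031)*((-2042946 + 1263338) + 4278277) = (-224421 + 435031)*(-779608 + 4278277) = 210610*3498669 = 736854678090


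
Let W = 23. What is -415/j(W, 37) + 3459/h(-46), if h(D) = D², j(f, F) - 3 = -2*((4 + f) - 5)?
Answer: 1019959/86756 ≈ 11.757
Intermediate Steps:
j(f, F) = 5 - 2*f (j(f, F) = 3 - 2*((4 + f) - 5) = 3 - 2*(-1 + f) = 3 + (2 - 2*f) = 5 - 2*f)
-415/j(W, 37) + 3459/h(-46) = -415/(5 - 2*23) + 3459/((-46)²) = -415/(5 - 46) + 3459/2116 = -415/(-41) + 3459*(1/2116) = -415*(-1/41) + 3459/2116 = 415/41 + 3459/2116 = 1019959/86756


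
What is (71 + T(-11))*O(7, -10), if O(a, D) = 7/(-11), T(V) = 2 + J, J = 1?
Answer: -518/11 ≈ -47.091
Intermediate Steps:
T(V) = 3 (T(V) = 2 + 1 = 3)
O(a, D) = -7/11 (O(a, D) = 7*(-1/11) = -7/11)
(71 + T(-11))*O(7, -10) = (71 + 3)*(-7/11) = 74*(-7/11) = -518/11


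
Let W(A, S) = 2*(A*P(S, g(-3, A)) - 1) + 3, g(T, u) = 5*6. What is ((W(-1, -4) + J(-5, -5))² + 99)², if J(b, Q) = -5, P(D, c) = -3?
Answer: 10609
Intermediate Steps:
g(T, u) = 30
W(A, S) = 1 - 6*A (W(A, S) = 2*(A*(-3) - 1) + 3 = 2*(-3*A - 1) + 3 = 2*(-1 - 3*A) + 3 = (-2 - 6*A) + 3 = 1 - 6*A)
((W(-1, -4) + J(-5, -5))² + 99)² = (((1 - 6*(-1)) - 5)² + 99)² = (((1 + 6) - 5)² + 99)² = ((7 - 5)² + 99)² = (2² + 99)² = (4 + 99)² = 103² = 10609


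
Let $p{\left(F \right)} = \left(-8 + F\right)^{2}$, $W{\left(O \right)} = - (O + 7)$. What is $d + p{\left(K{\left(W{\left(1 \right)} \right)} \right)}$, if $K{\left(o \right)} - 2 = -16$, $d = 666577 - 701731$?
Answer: $-34670$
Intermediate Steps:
$W{\left(O \right)} = -7 - O$ ($W{\left(O \right)} = - (7 + O) = -7 - O$)
$d = -35154$ ($d = 666577 - 701731 = -35154$)
$K{\left(o \right)} = -14$ ($K{\left(o \right)} = 2 - 16 = -14$)
$d + p{\left(K{\left(W{\left(1 \right)} \right)} \right)} = -35154 + \left(-8 - 14\right)^{2} = -35154 + \left(-22\right)^{2} = -35154 + 484 = -34670$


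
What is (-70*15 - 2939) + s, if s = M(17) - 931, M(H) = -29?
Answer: -4949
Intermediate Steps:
s = -960 (s = -29 - 931 = -960)
(-70*15 - 2939) + s = (-70*15 - 2939) - 960 = (-1050 - 2939) - 960 = -3989 - 960 = -4949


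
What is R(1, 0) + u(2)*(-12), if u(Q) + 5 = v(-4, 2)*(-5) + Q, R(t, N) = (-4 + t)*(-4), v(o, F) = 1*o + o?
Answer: -432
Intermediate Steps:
v(o, F) = 2*o (v(o, F) = o + o = 2*o)
R(t, N) = 16 - 4*t
u(Q) = 35 + Q (u(Q) = -5 + ((2*(-4))*(-5) + Q) = -5 + (-8*(-5) + Q) = -5 + (40 + Q) = 35 + Q)
R(1, 0) + u(2)*(-12) = (16 - 4*1) + (35 + 2)*(-12) = (16 - 4) + 37*(-12) = 12 - 444 = -432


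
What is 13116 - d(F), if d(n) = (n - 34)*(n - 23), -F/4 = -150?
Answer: -313466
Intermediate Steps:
F = 600 (F = -4*(-150) = 600)
d(n) = (-34 + n)*(-23 + n)
13116 - d(F) = 13116 - (782 + 600² - 57*600) = 13116 - (782 + 360000 - 34200) = 13116 - 1*326582 = 13116 - 326582 = -313466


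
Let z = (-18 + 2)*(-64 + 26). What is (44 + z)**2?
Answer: 425104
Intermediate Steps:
z = 608 (z = -16*(-38) = 608)
(44 + z)**2 = (44 + 608)**2 = 652**2 = 425104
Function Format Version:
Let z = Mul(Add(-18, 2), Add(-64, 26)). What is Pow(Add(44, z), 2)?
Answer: 425104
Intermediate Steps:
z = 608 (z = Mul(-16, -38) = 608)
Pow(Add(44, z), 2) = Pow(Add(44, 608), 2) = Pow(652, 2) = 425104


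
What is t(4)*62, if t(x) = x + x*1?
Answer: 496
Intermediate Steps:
t(x) = 2*x (t(x) = x + x = 2*x)
t(4)*62 = (2*4)*62 = 8*62 = 496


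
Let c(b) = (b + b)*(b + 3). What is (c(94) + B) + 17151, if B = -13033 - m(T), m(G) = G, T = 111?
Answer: 22243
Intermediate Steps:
c(b) = 2*b*(3 + b) (c(b) = (2*b)*(3 + b) = 2*b*(3 + b))
B = -13144 (B = -13033 - 1*111 = -13033 - 111 = -13144)
(c(94) + B) + 17151 = (2*94*(3 + 94) - 13144) + 17151 = (2*94*97 - 13144) + 17151 = (18236 - 13144) + 17151 = 5092 + 17151 = 22243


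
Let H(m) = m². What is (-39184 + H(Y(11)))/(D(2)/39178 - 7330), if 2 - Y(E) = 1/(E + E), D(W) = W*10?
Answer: 371470261923/69496282240 ≈ 5.3452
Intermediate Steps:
D(W) = 10*W
Y(E) = 2 - 1/(2*E) (Y(E) = 2 - 1/(E + E) = 2 - 1/(2*E))
(-39184 + H(Y(11)))/(D(2)/39178 - 7330) = (-39184 + (2 - ½/11)²)/((10*2)/39178 - 7330) = (-39184 + (2 - ½*1/11)²)/(20*(1/39178) - 7330) = (-39184 + (2 - 1/22)²)/(10/19589 - 7330) = (-39184 + (43/22)²)/(-143587360/19589) = (-39184 + 1849/484)*(-19589/143587360) = -18963207/484*(-19589/143587360) = 371470261923/69496282240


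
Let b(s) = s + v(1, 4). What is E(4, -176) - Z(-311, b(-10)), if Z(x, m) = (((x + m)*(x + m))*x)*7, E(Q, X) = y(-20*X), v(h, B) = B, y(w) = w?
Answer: 218768073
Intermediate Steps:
E(Q, X) = -20*X
b(s) = 4 + s (b(s) = s + 4 = 4 + s)
Z(x, m) = 7*x*(m + x)² (Z(x, m) = (((m + x)*(m + x))*x)*7 = ((m + x)²*x)*7 = (x*(m + x)²)*7 = 7*x*(m + x)²)
E(4, -176) - Z(-311, b(-10)) = -20*(-176) - 7*(-311)*((4 - 10) - 311)² = 3520 - 7*(-311)*(-6 - 311)² = 3520 - 7*(-311)*(-317)² = 3520 - 7*(-311)*100489 = 3520 - 1*(-218764553) = 3520 + 218764553 = 218768073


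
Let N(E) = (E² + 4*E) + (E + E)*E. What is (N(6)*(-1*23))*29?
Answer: -88044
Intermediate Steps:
N(E) = 3*E² + 4*E (N(E) = (E² + 4*E) + (2*E)*E = (E² + 4*E) + 2*E² = 3*E² + 4*E)
(N(6)*(-1*23))*29 = ((6*(4 + 3*6))*(-1*23))*29 = ((6*(4 + 18))*(-23))*29 = ((6*22)*(-23))*29 = (132*(-23))*29 = -3036*29 = -88044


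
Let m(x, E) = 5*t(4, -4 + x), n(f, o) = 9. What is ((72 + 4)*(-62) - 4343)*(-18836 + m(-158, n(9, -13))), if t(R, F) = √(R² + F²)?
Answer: 170559980 - 90550*√6565 ≈ 1.6322e+8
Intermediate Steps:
t(R, F) = √(F² + R²)
m(x, E) = 5*√(16 + (-4 + x)²) (m(x, E) = 5*√((-4 + x)² + 4²) = 5*√((-4 + x)² + 16) = 5*√(16 + (-4 + x)²))
((72 + 4)*(-62) - 4343)*(-18836 + m(-158, n(9, -13))) = ((72 + 4)*(-62) - 4343)*(-18836 + 5*√(16 + (-4 - 158)²)) = (76*(-62) - 4343)*(-18836 + 5*√(16 + (-162)²)) = (-4712 - 4343)*(-18836 + 5*√(16 + 26244)) = -9055*(-18836 + 5*√26260) = -9055*(-18836 + 5*(2*√6565)) = -9055*(-18836 + 10*√6565) = 170559980 - 90550*√6565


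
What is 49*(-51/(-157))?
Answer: 2499/157 ≈ 15.917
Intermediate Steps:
49*(-51/(-157)) = 49*(-51*(-1/157)) = 49*(51/157) = 2499/157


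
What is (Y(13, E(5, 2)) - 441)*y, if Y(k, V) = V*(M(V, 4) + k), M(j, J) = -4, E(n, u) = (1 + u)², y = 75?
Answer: -27000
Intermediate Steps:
Y(k, V) = V*(-4 + k)
(Y(13, E(5, 2)) - 441)*y = ((1 + 2)²*(-4 + 13) - 441)*75 = (3²*9 - 441)*75 = (9*9 - 441)*75 = (81 - 441)*75 = -360*75 = -27000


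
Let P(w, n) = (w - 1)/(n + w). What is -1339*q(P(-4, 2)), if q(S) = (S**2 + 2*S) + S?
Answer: -73645/4 ≈ -18411.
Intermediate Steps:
P(w, n) = (-1 + w)/(n + w)
q(S) = S**2 + 3*S
-1339*q(P(-4, 2)) = -1339*(-1 - 4)/(2 - 4)*(3 + (-1 - 4)/(2 - 4)) = -1339*-5/(-2)*(3 - 5/(-2)) = -1339*(-1/2*(-5))*(3 - 1/2*(-5)) = -6695*(3 + 5/2)/2 = -6695*11/(2*2) = -1339*55/4 = -73645/4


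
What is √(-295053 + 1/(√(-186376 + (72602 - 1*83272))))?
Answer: √(-141432840023508 - 7298*I*√21894)/21894 ≈ 2.0737e-6 - 543.19*I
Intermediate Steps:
√(-295053 + 1/(√(-186376 + (72602 - 1*83272)))) = √(-295053 + 1/(√(-186376 + (72602 - 83272)))) = √(-295053 + 1/(√(-186376 - 10670))) = √(-295053 + 1/(√(-197046))) = √(-295053 + 1/(3*I*√21894)) = √(-295053 - I*√21894/65682)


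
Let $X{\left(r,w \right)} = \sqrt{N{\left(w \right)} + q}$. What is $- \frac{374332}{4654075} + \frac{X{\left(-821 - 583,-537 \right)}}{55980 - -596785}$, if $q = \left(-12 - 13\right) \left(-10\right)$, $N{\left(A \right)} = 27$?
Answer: $- \frac{374332}{4654075} + \frac{\sqrt{277}}{652765} \approx -0.080405$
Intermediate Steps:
$q = 250$ ($q = \left(-25\right) \left(-10\right) = 250$)
$X{\left(r,w \right)} = \sqrt{277}$ ($X{\left(r,w \right)} = \sqrt{27 + 250} = \sqrt{277}$)
$- \frac{374332}{4654075} + \frac{X{\left(-821 - 583,-537 \right)}}{55980 - -596785} = - \frac{374332}{4654075} + \frac{\sqrt{277}}{55980 - -596785} = \left(-374332\right) \frac{1}{4654075} + \frac{\sqrt{277}}{55980 + 596785} = - \frac{374332}{4654075} + \frac{\sqrt{277}}{652765}$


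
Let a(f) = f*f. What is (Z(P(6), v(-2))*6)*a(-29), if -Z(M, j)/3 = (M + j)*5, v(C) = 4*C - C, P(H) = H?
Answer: 0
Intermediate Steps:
v(C) = 3*C
a(f) = f**2
Z(M, j) = -15*M - 15*j (Z(M, j) = -3*(M + j)*5 = -3*(5*M + 5*j) = -15*M - 15*j)
(Z(P(6), v(-2))*6)*a(-29) = ((-15*6 - 45*(-2))*6)*(-29)**2 = ((-90 - 15*(-6))*6)*841 = ((-90 + 90)*6)*841 = (0*6)*841 = 0*841 = 0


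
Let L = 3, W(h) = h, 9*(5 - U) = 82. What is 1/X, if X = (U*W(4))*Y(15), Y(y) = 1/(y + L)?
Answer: -81/74 ≈ -1.0946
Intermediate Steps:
U = -37/9 (U = 5 - 1/9*82 = 5 - 82/9 = -37/9 ≈ -4.1111)
Y(y) = 1/(3 + y) (Y(y) = 1/(y + 3) = 1/(3 + y))
X = -74/81 (X = (-37/9*4)/(3 + 15) = -148/9/18 = -148/9*1/18 = -74/81 ≈ -0.91358)
1/X = 1/(-74/81) = -81/74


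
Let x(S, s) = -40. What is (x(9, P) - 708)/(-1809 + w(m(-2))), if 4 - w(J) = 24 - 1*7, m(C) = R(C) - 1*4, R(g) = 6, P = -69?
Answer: 374/911 ≈ 0.41054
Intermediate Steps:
m(C) = 2 (m(C) = 6 - 1*4 = 6 - 4 = 2)
w(J) = -13 (w(J) = 4 - (24 - 1*7) = 4 - (24 - 7) = 4 - 1*17 = 4 - 17 = -13)
(x(9, P) - 708)/(-1809 + w(m(-2))) = (-40 - 708)/(-1809 - 13) = -748/(-1822) = -748*(-1/1822) = 374/911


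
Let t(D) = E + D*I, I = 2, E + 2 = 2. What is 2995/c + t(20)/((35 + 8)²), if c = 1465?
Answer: 1119271/541757 ≈ 2.0660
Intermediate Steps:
E = 0 (E = -2 + 2 = 0)
t(D) = 2*D (t(D) = 0 + D*2 = 0 + 2*D = 2*D)
2995/c + t(20)/((35 + 8)²) = 2995/1465 + (2*20)/((35 + 8)²) = 2995*(1/1465) + 40/(43²) = 599/293 + 40/1849 = 1119271/541757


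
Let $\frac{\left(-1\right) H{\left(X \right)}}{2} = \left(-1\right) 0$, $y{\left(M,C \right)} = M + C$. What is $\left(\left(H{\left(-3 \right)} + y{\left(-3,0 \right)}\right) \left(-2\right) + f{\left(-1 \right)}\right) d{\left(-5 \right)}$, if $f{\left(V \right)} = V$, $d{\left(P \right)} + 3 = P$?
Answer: $-40$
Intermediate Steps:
$y{\left(M,C \right)} = C + M$
$d{\left(P \right)} = -3 + P$
$H{\left(X \right)} = 0$ ($H{\left(X \right)} = - 2 \left(\left(-1\right) 0\right) = \left(-2\right) 0 = 0$)
$\left(\left(H{\left(-3 \right)} + y{\left(-3,0 \right)}\right) \left(-2\right) + f{\left(-1 \right)}\right) d{\left(-5 \right)} = \left(\left(0 + \left(0 - 3\right)\right) \left(-2\right) - 1\right) \left(-3 - 5\right) = \left(\left(0 - 3\right) \left(-2\right) - 1\right) \left(-8\right) = \left(\left(-3\right) \left(-2\right) - 1\right) \left(-8\right) = \left(6 - 1\right) \left(-8\right) = 5 \left(-8\right) = -40$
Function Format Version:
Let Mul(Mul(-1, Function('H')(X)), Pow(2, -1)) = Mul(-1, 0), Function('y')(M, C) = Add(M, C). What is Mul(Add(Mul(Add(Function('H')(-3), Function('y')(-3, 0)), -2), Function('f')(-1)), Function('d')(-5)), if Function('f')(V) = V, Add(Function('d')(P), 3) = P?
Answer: -40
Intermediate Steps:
Function('y')(M, C) = Add(C, M)
Function('d')(P) = Add(-3, P)
Function('H')(X) = 0 (Function('H')(X) = Mul(-2, Mul(-1, 0)) = Mul(-2, 0) = 0)
Mul(Add(Mul(Add(Function('H')(-3), Function('y')(-3, 0)), -2), Function('f')(-1)), Function('d')(-5)) = Mul(Add(Mul(Add(0, Add(0, -3)), -2), -1), Add(-3, -5)) = Mul(Add(Mul(Add(0, -3), -2), -1), -8) = Mul(Add(Mul(-3, -2), -1), -8) = Mul(Add(6, -1), -8) = Mul(5, -8) = -40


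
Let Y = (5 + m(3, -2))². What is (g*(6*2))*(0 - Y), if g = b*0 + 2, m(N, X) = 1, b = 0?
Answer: -864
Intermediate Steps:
g = 2 (g = 0*0 + 2 = 0 + 2 = 2)
Y = 36 (Y = (5 + 1)² = 6² = 36)
(g*(6*2))*(0 - Y) = (2*(6*2))*(0 - 1*36) = (2*12)*(0 - 36) = 24*(-36) = -864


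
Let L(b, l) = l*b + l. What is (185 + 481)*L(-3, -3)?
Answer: 3996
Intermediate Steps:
L(b, l) = l + b*l (L(b, l) = b*l + l = l + b*l)
(185 + 481)*L(-3, -3) = (185 + 481)*(-3*(1 - 3)) = 666*(-3*(-2)) = 666*6 = 3996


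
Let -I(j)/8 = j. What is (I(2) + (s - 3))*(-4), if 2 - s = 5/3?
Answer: 224/3 ≈ 74.667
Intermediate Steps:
I(j) = -8*j
s = 1/3 (s = 2 - 5/3 = 1/3 ≈ 0.33333)
(I(2) + (s - 3))*(-4) = (-8*2 + (1/3 - 3))*(-4) = (-16 - 8/3)*(-4) = -56/3*(-4) = 224/3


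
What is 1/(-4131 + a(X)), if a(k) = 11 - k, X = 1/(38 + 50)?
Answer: -88/362561 ≈ -0.00024272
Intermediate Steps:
X = 1/88 ≈ 0.011364
1/(-4131 + a(X)) = 1/(-4131 + (11 - 1*1/88)) = 1/(-4131 + (11 - 1/88)) = 1/(-4131 + 967/88) = 1/(-362561/88) = -88/362561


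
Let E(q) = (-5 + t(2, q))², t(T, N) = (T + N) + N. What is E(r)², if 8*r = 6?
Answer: 81/16 ≈ 5.0625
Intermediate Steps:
t(T, N) = T + 2*N (t(T, N) = (N + T) + N = T + 2*N)
r = ¾ (r = (⅛)*6 = ¾ ≈ 0.75000)
E(q) = (-3 + 2*q)² (E(q) = (-5 + (2 + 2*q))² = (-3 + 2*q)²)
E(r)² = ((-3 + 2*(¾))²)² = ((-3 + 3/2)²)² = ((-3/2)²)² = (9/4)² = 81/16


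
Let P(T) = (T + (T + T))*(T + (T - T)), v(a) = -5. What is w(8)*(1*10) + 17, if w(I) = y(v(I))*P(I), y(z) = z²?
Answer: 48017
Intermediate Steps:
P(T) = 3*T² (P(T) = (T + 2*T)*(T + 0) = (3*T)*T = 3*T²)
w(I) = 75*I² (w(I) = (-5)²*(3*I²) = 25*(3*I²) = 75*I²)
w(8)*(1*10) + 17 = (75*8²)*(1*10) + 17 = (75*64)*10 + 17 = 4800*10 + 17 = 48000 + 17 = 48017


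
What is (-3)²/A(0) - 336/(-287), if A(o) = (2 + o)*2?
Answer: 561/164 ≈ 3.4207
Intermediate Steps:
A(o) = 4 + 2*o
(-3)²/A(0) - 336/(-287) = (-3)²/(4 + 2*0) - 336/(-287) = 9/(4 + 0) - 336*(-1/287) = 9/4 + 48/41 = 561/164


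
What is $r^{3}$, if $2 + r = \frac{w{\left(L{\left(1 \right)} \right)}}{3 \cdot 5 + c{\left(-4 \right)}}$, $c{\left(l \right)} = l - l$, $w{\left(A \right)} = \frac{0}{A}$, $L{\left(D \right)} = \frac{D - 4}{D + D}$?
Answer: $-8$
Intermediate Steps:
$L{\left(D \right)} = \frac{-4 + D}{2 D}$
$w{\left(A \right)} = 0$
$c{\left(l \right)} = 0$
$r = -2$ ($r = -2 + \frac{0}{3 \cdot 5 + 0} = -2 + \frac{0}{15 + 0} = -2 + \frac{0}{15} = -2 + 0 \cdot \frac{1}{15} = -2 + 0 = -2$)
$r^{3} = \left(-2\right)^{3} = -8$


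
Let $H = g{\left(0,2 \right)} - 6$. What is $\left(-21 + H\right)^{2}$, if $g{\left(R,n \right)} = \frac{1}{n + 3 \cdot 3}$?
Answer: $\frac{87616}{121} \approx 724.1$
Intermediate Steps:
$g{\left(R,n \right)} = \frac{1}{9 + n}$ ($g{\left(R,n \right)} = \frac{1}{n + 9} = \frac{1}{9 + n}$)
$H = - \frac{65}{11}$ ($H = \frac{1}{9 + 2} - 6 = \frac{1}{11} - 6 = - \frac{65}{11} \approx -5.9091$)
$\left(-21 + H\right)^{2} = \left(-21 - \frac{65}{11}\right)^{2} = \left(- \frac{296}{11}\right)^{2} = \frac{87616}{121}$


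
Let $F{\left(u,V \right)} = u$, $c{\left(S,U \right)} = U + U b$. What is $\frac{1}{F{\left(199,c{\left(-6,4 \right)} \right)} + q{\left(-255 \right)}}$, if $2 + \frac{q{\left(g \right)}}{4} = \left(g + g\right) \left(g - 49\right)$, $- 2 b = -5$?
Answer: $\frac{1}{620351} \approx 1.612 \cdot 10^{-6}$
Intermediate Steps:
$b = \frac{5}{2}$ ($b = \left(- \frac{1}{2}\right) \left(-5\right) = \frac{5}{2} \approx 2.5$)
$c{\left(S,U \right)} = \frac{7 U}{2}$ ($c{\left(S,U \right)} = U + U \frac{5}{2} = U + \frac{5 U}{2} = \frac{7 U}{2}$)
$q{\left(g \right)} = -8 + 8 g \left(-49 + g\right)$ ($q{\left(g \right)} = -8 + 4 \left(g + g\right) \left(g - 49\right) = -8 + 4 \cdot 2 g \left(-49 + g\right) = -8 + 8 g \left(-49 + g\right)$)
$\frac{1}{F{\left(199,c{\left(-6,4 \right)} \right)} + q{\left(-255 \right)}} = \frac{1}{199 - \left(-99952 - 520200\right)} = \frac{1}{199 + \left(-8 + 99960 + 8 \cdot 65025\right)} = \frac{1}{199 + \left(-8 + 99960 + 520200\right)} = \frac{1}{199 + 620152} = \frac{1}{620351}$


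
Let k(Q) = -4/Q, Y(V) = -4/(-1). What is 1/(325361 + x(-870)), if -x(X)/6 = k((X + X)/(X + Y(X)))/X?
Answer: 63075/20522144209 ≈ 3.0735e-6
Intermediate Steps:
Y(V) = 4 (Y(V) = -4*(-1) = 4)
x(X) = 12*(4 + X)/X² (x(X) = -6*(-4*(X + 4)/(X + X))/X = -6*(-4*(4 + X)/(2*X))/X = -6*(-2*(4 + X)/X)/X = -(-12)*(4 + X)/X² = 12*(4 + X)/X²)
1/(325361 + x(-870)) = 1/(325361 + 12*(4 - 870)/(-870)²) = 1/(325361 + 12*(1/756900)*(-866)) = 1/(325361 - 866/63075) = 1/(20522144209/63075) = 63075/20522144209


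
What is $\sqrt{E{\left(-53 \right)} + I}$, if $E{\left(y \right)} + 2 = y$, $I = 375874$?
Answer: $\sqrt{375819} \approx 613.04$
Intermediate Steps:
$E{\left(y \right)} = -2 + y$
$\sqrt{E{\left(-53 \right)} + I} = \sqrt{\left(-2 - 53\right) + 375874} = \sqrt{-55 + 375874} = \sqrt{375819}$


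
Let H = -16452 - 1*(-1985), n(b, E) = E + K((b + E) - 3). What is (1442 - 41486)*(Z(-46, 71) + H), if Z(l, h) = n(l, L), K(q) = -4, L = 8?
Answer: 579156372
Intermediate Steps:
n(b, E) = -4 + E (n(b, E) = E - 4 = -4 + E)
Z(l, h) = 4 (Z(l, h) = -4 + 8 = 4)
H = -14467 (H = -16452 + 1985 = -14467)
(1442 - 41486)*(Z(-46, 71) + H) = (1442 - 41486)*(4 - 14467) = -40044*(-14463) = 579156372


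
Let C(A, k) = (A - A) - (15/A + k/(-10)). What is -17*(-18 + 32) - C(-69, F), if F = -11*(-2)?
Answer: -27648/115 ≈ -240.42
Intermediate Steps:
F = 22
C(A, k) = -15/A + k/10 (C(A, k) = 0 - (15/A + k*(-⅒)) = 0 - (15/A - k/10) = 0 + (-15/A + k/10) = -15/A + k/10)
-17*(-18 + 32) - C(-69, F) = -17*(-18 + 32) - (-15/(-69) + (⅒)*22) = -17*14 - (-15*(-1/69) + 11/5) = -238 - (5/23 + 11/5) = -238 - 1*278/115 = -238 - 278/115 = -27648/115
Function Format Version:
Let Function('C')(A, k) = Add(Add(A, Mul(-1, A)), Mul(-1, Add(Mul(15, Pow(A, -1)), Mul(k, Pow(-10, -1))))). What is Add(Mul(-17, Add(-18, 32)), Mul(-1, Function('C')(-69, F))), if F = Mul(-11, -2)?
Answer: Rational(-27648, 115) ≈ -240.42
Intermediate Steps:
F = 22
Function('C')(A, k) = Add(Mul(-15, Pow(A, -1)), Mul(Rational(1, 10), k)) (Function('C')(A, k) = Add(0, Mul(-1, Add(Mul(15, Pow(A, -1)), Mul(k, Rational(-1, 10))))) = Add(0, Mul(-1, Add(Mul(15, Pow(A, -1)), Mul(Rational(-1, 10), k)))) = Add(0, Add(Mul(-15, Pow(A, -1)), Mul(Rational(1, 10), k))) = Add(Mul(-15, Pow(A, -1)), Mul(Rational(1, 10), k)))
Add(Mul(-17, Add(-18, 32)), Mul(-1, Function('C')(-69, F))) = Add(Mul(-17, Add(-18, 32)), Mul(-1, Add(Mul(-15, Pow(-69, -1)), Mul(Rational(1, 10), 22)))) = Add(Mul(-17, 14), Mul(-1, Add(Mul(-15, Rational(-1, 69)), Rational(11, 5)))) = Add(-238, Mul(-1, Add(Rational(5, 23), Rational(11, 5)))) = Add(-238, Mul(-1, Rational(278, 115))) = Add(-238, Rational(-278, 115)) = Rational(-27648, 115)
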